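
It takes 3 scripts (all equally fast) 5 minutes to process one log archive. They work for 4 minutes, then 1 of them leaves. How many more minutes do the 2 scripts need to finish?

One script does 1/15 of the job per minute.
After 4 minutes with 3 scripts, 4/5 is done (1/5 left).
With 2 scripts the rate is 2/15, so the rest takes 1/5 ÷ 2/15 = 3/2 minutes.

3/2 minutes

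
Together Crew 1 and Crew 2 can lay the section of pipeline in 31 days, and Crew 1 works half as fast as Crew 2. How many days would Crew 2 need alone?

93/2 days

Let Crew 2's rate be r; then Crew 1's rate is (1/2)r, so together (1/2 + 1)r = (3/2)r = 1/31.
Thus r = 2/93 per day.
Crew 2 alone: 93/2 days; Crew 1 alone: 93 days.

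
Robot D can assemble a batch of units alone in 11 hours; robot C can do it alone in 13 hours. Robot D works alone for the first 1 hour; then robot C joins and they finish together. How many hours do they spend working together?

65/12 hours

In 1 hour robot D does 1/11 of the job, leaving 10/11.
Robot D and robot C together work at 24/143 per hour, so finishing takes 10/11 ÷ 24/143 = 65/12 hours.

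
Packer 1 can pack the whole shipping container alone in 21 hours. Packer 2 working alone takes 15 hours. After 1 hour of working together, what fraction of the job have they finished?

4/35

Combined rate: 1/21 + 1/15 = (5 + 7)/105 = 12/105 = 4/35 per hour.
In 1 hour they complete 1·4/35 = 4/35 of the job.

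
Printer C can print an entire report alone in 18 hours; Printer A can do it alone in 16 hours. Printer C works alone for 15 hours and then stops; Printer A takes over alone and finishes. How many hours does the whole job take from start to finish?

53/3 hours

In 15 hours Printer C does 15/18 = 5/6 of the job, leaving 1/6.
Printer A works at 1/16 per hour, so finishing takes 1/6 ÷ 1/16 = 8/3 hours.
Total time = 15 + 8/3 = 53/3 hours.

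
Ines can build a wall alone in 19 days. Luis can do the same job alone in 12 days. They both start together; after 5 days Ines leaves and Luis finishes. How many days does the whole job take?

In the first 5 days the combined rate is 31/228, so 155/228 of the job is done, leaving 73/228.
After Ines leaves the rate is 1/12 per day; the remaining 73/228 takes 73/19 days.
Total = 5 + 73/19 = 168/19 days.

168/19 days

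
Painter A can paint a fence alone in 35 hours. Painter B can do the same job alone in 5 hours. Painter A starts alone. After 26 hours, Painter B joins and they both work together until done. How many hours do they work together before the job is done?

9/8 hours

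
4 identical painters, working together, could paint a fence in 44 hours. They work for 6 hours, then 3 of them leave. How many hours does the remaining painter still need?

One painter does 1/176 of the job per hour.
After 6 hours with 4 painters, 3/22 is done (19/22 left).
With 1 painter the rate is 1/176, so the rest takes 19/22 ÷ 1/176 = 152 hours.

152 hours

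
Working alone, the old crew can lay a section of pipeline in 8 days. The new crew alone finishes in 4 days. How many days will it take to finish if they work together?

8/3 days

Combined rate: 1/8 + 1/4 = (1 + 2)/8 = 3/8 per day.
Time = 1 ÷ (3/8) = 8/3 days.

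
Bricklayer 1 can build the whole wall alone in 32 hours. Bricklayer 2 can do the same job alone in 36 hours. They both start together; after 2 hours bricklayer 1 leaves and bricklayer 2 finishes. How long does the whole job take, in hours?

135/4 hours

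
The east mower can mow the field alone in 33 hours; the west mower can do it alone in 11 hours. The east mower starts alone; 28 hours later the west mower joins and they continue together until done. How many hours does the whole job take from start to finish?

117/4 hours

In 28 hours the east mower does 28/33 of the job, leaving 5/33.
The east mower and the west mower together work at 4/33 per hour, so finishing takes 5/33 ÷ 4/33 = 5/4 hours.
Total time = 28 + 5/4 = 117/4 hours.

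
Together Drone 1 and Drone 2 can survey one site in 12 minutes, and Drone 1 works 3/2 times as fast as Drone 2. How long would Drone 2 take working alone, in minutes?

Let Drone 2's rate be r; then Drone 1's rate is (3/2)r, so together (3/2 + 1)r = (5/2)r = 1/12.
Thus r = 1/30 per minute.
Drone 2 alone: 30 minutes; Drone 1 alone: 20 minutes.

30 minutes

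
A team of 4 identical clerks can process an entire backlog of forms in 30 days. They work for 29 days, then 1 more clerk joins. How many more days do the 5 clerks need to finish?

4/5 days

One clerk does 1/120 of the job per day.
After 29 days with 4 clerks, 29/30 is done (1/30 left).
With 5 clerks the rate is 5/120 = 1/24, so the rest takes 1/30 ÷ 1/24 = 4/5 days.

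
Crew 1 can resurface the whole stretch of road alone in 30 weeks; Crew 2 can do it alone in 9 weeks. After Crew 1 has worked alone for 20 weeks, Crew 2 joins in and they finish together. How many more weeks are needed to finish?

30/13 weeks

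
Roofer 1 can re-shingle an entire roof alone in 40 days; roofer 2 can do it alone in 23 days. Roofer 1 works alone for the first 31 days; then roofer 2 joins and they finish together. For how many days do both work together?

23/7 days

In 31 days roofer 1 does 31/40 of the job, leaving 9/40.
Roofer 1 and roofer 2 together work at 63/920 per day, so finishing takes 9/40 ÷ 63/920 = 23/7 days.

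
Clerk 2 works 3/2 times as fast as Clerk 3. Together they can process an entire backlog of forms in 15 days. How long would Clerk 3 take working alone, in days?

Let Clerk 3's rate be r; then Clerk 2's rate is (3/2)r, so together (3/2 + 1)r = (5/2)r = 1/15.
Thus r = 2/75 per day.
Clerk 3 alone: 75/2 days; Clerk 2 alone: 25 days.

75/2 days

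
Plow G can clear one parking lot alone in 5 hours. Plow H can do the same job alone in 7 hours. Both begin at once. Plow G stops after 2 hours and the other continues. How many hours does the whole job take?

In the first 2 hours the combined rate is 12/35, so 24/35 of the job is done, leaving 11/35.
After Plow G leaves the rate is 1/7 per hour; the remaining 11/35 takes 11/5 hours.
Total = 2 + 11/5 = 21/5 hours.

21/5 hours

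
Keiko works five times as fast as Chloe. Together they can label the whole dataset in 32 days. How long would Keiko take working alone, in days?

Let Chloe's rate be r; then Keiko's rate is 5r, so together (5 + 1)r = 6r = 1/32.
Thus r = 1/192 per day.
Chloe alone: 192 days; Keiko alone: 192/5 days.

192/5 days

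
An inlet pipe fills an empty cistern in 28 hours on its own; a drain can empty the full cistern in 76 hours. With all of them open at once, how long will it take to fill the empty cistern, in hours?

133/3 hours

Net rate = 1/28 − 1/76 = (19 − 7)/532 = 12/532 = 3/133 per hour.
Filling time = 1 ÷ (3/133) = 133/3 hours.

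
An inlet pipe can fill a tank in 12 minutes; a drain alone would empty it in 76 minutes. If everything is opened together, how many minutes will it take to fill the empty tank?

57/4 minutes

Net rate = 1/12 − 1/76 = (19 − 3)/228 = 16/228 = 4/57 per minute.
Filling time = 1 ÷ (4/57) = 57/4 minutes.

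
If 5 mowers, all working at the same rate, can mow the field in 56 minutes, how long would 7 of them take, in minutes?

Total work is 5·56 = 280 mower-minutes.
With 7 mowers: 280/7 = 40 minutes.

40 minutes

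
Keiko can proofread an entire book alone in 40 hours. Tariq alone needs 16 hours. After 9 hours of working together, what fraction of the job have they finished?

63/80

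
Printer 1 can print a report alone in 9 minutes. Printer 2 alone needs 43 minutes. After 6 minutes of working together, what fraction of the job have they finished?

104/129

Combined rate: 1/9 + 1/43 = (43 + 9)/387 = 52/387 per minute.
In 6 minutes they complete 6·52/387 = 104/129 of the job.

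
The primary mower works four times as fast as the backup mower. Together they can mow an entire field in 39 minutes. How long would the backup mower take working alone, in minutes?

195 minutes

Let the backup mower's rate be r; then the primary mower's rate is 4r, so together (4 + 1)r = 5r = 1/39.
Thus r = 1/195 per minute.
The backup mower alone: 195 minutes; the primary mower alone: 195/4 minutes.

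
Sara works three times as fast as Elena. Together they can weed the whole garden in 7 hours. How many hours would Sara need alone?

28/3 hours

Let Elena's rate be r; then Sara's rate is 3r, so together (3 + 1)r = 4r = 1/7.
Thus r = 1/28 per hour.
Elena alone: 28 hours; Sara alone: 28/3 hours.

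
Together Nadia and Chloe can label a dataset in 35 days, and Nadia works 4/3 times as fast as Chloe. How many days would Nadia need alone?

Let Chloe's rate be r; then Nadia's rate is (4/3)r, so together (4/3 + 1)r = (7/3)r = 1/35.
Thus r = 3/245 per day.
Chloe alone: 245/3 days; Nadia alone: 245/4 days.

245/4 days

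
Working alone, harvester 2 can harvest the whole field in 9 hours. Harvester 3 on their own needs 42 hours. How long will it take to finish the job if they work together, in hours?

With two workers the combined time is the product over the sum: 9·42/(9+42) = 378/51 = 126/17 hours.

126/17 hours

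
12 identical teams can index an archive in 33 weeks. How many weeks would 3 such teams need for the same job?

132 weeks

Total work is 12·33 = 396 team-weeks.
With 3 teams: 396/3 = 132 weeks.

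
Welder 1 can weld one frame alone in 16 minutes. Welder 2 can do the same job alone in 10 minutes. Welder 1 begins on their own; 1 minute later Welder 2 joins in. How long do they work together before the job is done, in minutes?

75/13 minutes

In the first 1 minute Welder 1 alone does 1/16 of the job, leaving 15/16.
Once everyone is working, combined rate: 1/16 + 1/10 = (5 + 8)/80 = 13/80 per minute.
Remaining 15/16 at 13/80 per minute takes 75/13 minutes.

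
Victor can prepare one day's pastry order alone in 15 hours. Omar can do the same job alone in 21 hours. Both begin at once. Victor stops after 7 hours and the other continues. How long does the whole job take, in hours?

In the first 7 hours the combined rate is 4/35, so 4/5 of the job is done, leaving 1/5.
After Victor leaves the rate is 1/21 per hour; the remaining 1/5 takes 21/5 hours.
Total = 7 + 21/5 = 56/5 hours.

56/5 hours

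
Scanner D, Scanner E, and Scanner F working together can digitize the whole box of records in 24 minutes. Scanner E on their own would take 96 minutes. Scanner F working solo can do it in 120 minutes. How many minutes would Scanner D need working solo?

480/11 minutes

Combined rate is 1/24 per minute.
Known contribution: 1/96 + 1/120 = (5 + 4)/480 = 9/480 = 3/160 per minute.
So Scanner D's rate is 1/24 − 3/160 = 11/480, meaning 480/11 minutes alone.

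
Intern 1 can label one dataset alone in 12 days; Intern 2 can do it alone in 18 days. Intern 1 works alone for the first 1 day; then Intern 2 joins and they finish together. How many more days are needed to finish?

33/5 days

In 1 day Intern 1 does 1/12 of the job, leaving 11/12.
Intern 1 and Intern 2 together work at 5/36 per day, so finishing takes 11/12 ÷ 5/36 = 33/5 days.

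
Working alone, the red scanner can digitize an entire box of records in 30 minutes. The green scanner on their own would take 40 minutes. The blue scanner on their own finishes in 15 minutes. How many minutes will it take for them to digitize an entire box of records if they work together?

8 minutes

Combined rate: 1/30 + 1/40 + 1/15 = (4 + 3 + 8)/120 = 15/120 = 1/8 per minute.
Time = 1 ÷ (1/8) = 8 minutes.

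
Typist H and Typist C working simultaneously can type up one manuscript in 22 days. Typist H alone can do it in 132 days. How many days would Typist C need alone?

132/5 days

Combined rate is 1/22 per day.
Known contribution: 1/132 per day.
So Typist C's rate is 1/22 − 1/132 = 5/132, meaning 132/5 days alone.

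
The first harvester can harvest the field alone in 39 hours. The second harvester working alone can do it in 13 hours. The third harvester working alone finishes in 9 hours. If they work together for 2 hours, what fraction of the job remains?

Combined rate: 1/39 + 1/13 + 1/9 = (3 + 9 + 13)/117 = 25/117 per hour.
In 2 hours they complete 2·25/117 = 50/117 of the job.
So 67/117 remains.

67/117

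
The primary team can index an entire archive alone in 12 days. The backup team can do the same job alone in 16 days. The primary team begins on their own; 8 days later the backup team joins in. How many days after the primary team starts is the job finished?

In the first 8 days the primary team alone does 8/12 = 2/3 of the job, leaving 1/3.
Once everyone is working, combined rate: 1/12 + 1/16 = (4 + 3)/48 = 7/48 per day.
Remaining 1/3 at 7/48 per day takes 16/7 days.
Total from the start = 8 + 16/7 = 72/7 days.

72/7 days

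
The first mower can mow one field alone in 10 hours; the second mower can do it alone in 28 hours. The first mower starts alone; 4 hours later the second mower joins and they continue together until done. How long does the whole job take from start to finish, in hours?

160/19 hours

In 4 hours the first mower does 4/10 = 2/5 of the job, leaving 3/5.
The first mower and the second mower together work at 19/140 per hour, so finishing takes 3/5 ÷ 19/140 = 84/19 hours.
Total time = 4 + 84/19 = 160/19 hours.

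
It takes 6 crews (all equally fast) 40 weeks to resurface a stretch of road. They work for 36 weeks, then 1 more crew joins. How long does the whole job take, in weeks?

One crew does 1/240 of the job per week.
After 36 weeks with 6 crews, 9/10 is done (1/10 left).
With 7 crews the rate is 7/240, so the rest takes 1/10 ÷ 7/240 = 24/7 weeks.
Total = 36 + 24/7 = 276/7 weeks.

276/7 weeks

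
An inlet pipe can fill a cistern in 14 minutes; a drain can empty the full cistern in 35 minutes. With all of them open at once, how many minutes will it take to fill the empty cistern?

70/3 minutes

Net rate = 1/14 − 1/35 = (5 − 2)/70 = 3/70 per minute.
Filling time = 1 ÷ (3/70) = 70/3 minutes.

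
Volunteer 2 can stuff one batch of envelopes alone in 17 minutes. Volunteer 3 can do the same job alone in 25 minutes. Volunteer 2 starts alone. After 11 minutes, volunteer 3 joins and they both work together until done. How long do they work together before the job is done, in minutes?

25/7 minutes

In the first 11 minutes volunteer 2 alone does 11/17 of the job, leaving 6/17.
Once everyone is working, combined rate: 1/17 + 1/25 = (25 + 17)/425 = 42/425 per minute.
Remaining 6/17 at 42/425 per minute takes 25/7 minutes.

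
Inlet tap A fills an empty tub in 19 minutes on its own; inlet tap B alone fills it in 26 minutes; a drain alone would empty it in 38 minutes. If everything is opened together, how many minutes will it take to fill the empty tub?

Net rate = 1/19 + 1/26 − 1/38 = (26 + 19 − 13)/494 = 32/494 = 16/247 per minute.
Filling time = 1 ÷ (16/247) = 247/16 minutes.

247/16 minutes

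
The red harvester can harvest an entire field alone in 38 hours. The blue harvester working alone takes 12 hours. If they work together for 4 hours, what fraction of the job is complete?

25/57

Combined rate: 1/38 + 1/12 = (6 + 19)/228 = 25/228 per hour.
In 4 hours they complete 4·25/228 = 25/57 of the job.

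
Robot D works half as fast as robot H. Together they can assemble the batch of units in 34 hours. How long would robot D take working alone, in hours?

Let robot H's rate be r; then robot D's rate is (1/2)r, so together (1/2 + 1)r = (3/2)r = 1/34.
Thus r = 1/51 per hour.
Robot H alone: 51 hours; robot D alone: 102 hours.

102 hours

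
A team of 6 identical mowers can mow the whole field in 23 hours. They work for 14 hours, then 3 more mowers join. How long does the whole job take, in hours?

20 hours

One mower does 1/138 of the job per hour.
After 14 hours with 6 mowers, 14/23 is done (9/23 left).
With 9 mowers the rate is 9/138 = 3/46, so the rest takes 9/23 ÷ 3/46 = 6 hours.
Total = 14 + 6 = 20 hours.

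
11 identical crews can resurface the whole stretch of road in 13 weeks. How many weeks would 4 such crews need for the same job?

Total work is 11·13 = 143 crew-weeks.
With 4 crews: 143/4 weeks.

143/4 weeks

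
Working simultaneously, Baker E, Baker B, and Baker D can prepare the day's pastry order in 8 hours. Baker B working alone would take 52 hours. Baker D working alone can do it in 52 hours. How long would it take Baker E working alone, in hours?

104/9 hours

Combined rate is 1/8 per hour.
Known contribution: 1/52 + 1/52 = (1 + 1)/52 = 2/52 = 1/26 per hour.
So Baker E's rate is 1/8 − 1/26 = 9/104, meaning 104/9 hours alone.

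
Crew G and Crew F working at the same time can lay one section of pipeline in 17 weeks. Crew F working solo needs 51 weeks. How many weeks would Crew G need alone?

Combined rate is 1/17 per week.
Known contribution: 1/51 per week.
So Crew G's rate is 1/17 − 1/51 = 2/51, meaning 51/2 weeks alone.

51/2 weeks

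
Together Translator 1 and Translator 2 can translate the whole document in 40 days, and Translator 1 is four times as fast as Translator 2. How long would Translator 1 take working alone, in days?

50 days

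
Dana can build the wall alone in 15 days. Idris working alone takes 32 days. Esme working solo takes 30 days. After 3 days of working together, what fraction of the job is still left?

Combined rate: 1/15 + 1/32 + 1/30 = (32 + 15 + 16)/480 = 63/480 = 21/160 per day.
In 3 days they complete 3·21/160 = 63/160 of the job.
So 97/160 remains.

97/160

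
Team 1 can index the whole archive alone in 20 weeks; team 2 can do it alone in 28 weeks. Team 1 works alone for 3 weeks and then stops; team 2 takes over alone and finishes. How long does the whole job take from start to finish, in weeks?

In 3 weeks team 1 does 3/20 of the job, leaving 17/20.
Team 2 works at 1/28 per week, so finishing takes 17/20 ÷ 1/28 = 119/5 weeks.
Total time = 3 + 119/5 = 134/5 weeks.

134/5 weeks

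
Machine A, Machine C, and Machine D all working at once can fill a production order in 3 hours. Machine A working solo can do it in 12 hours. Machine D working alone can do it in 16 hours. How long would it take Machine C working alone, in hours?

16/3 hours

Combined rate is 1/3 per hour.
Known contribution: 1/12 + 1/16 = (4 + 3)/48 = 7/48 per hour.
So Machine C's rate is 1/3 − 7/48 = 3/16, meaning 16/3 hours alone.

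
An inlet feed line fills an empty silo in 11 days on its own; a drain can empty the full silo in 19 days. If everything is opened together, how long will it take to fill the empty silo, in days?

Net rate = 1/11 − 1/19 = (19 − 11)/209 = 8/209 per day.
Filling time = 1 ÷ (8/209) = 209/8 days.

209/8 days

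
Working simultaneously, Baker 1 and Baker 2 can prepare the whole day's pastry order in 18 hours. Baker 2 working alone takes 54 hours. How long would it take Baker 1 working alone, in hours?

27 hours

Combined rate is 1/18 per hour.
Known contribution: 1/54 per hour.
So Baker 1's rate is 1/18 − 1/54 = 1/27, meaning 27 hours alone.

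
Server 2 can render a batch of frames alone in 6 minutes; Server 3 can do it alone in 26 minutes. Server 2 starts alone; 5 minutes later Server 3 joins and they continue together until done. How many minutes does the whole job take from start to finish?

In 5 minutes Server 2 does 5/6 of the job, leaving 1/6.
Server 2 and Server 3 together work at 8/39 per minute, so finishing takes 1/6 ÷ 8/39 = 13/16 minutes.
Total time = 5 + 13/16 = 93/16 minutes.

93/16 minutes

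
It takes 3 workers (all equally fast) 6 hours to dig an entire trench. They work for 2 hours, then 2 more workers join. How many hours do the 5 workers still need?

12/5 hours

One worker does 1/18 of the job per hour.
After 2 hours with 3 workers, 1/3 is done (2/3 left).
With 5 workers the rate is 5/18, so the rest takes 2/3 ÷ 5/18 = 12/5 hours.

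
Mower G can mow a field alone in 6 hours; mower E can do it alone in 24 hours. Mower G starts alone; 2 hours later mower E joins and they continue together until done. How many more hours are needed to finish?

16/5 hours

In 2 hours mower G does 2/6 = 1/3 of the job, leaving 2/3.
Mower G and mower E together work at 5/24 per hour, so finishing takes 2/3 ÷ 5/24 = 16/5 hours.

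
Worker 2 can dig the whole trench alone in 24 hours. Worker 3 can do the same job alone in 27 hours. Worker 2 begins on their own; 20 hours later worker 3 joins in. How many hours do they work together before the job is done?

In the first 20 hours worker 2 alone does 20/24 = 5/6 of the job, leaving 1/6.
Once everyone is working, combined rate: 1/24 + 1/27 = (9 + 8)/216 = 17/216 per hour.
Remaining 1/6 at 17/216 per hour takes 36/17 hours.

36/17 hours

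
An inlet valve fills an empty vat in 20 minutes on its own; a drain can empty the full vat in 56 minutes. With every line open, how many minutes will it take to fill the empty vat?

Net rate = 1/20 − 1/56 = (14 − 5)/280 = 9/280 per minute.
Filling time = 1 ÷ (9/280) = 280/9 minutes.

280/9 minutes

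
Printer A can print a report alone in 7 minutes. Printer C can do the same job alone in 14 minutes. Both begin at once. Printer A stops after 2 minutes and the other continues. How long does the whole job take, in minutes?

10 minutes

In the first 2 minutes the combined rate is 3/14, so 3/7 of the job is done, leaving 4/7.
After Printer A leaves the rate is 1/14 per minute; the remaining 4/7 takes 8 minutes.
Total = 2 + 8 = 10 minutes.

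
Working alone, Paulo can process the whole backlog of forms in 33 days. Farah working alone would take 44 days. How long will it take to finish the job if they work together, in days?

132/7 days

Combined rate: 1/33 + 1/44 = (4 + 3)/132 = 7/132 per day.
Time = 1 ÷ (7/132) = 132/7 days.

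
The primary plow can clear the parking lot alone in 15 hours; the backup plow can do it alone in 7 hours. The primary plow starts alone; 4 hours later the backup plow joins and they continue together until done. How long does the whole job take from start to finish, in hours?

In 4 hours the primary plow does 4/15 of the job, leaving 11/15.
The primary plow and the backup plow together work at 22/105 per hour, so finishing takes 11/15 ÷ 22/105 = 7/2 hours.
Total time = 4 + 7/2 = 15/2 hours.

15/2 hours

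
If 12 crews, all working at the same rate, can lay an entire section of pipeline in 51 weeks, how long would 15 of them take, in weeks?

204/5 weeks

Total work is 12·51 = 612 crew-weeks.
With 15 crews: 612/15 = 204/5 weeks.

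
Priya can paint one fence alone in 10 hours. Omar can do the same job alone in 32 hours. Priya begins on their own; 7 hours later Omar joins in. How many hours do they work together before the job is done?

16/7 hours

In the first 7 hours Priya alone does 7/10 of the job, leaving 3/10.
Once everyone is working, combined rate: 1/10 + 1/32 = (16 + 5)/160 = 21/160 per hour.
Remaining 3/10 at 21/160 per hour takes 16/7 hours.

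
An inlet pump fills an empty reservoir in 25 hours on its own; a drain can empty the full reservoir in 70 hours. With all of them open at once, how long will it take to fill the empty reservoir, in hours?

350/9 hours

Net rate = 1/25 − 1/70 = (14 − 5)/350 = 9/350 per hour.
Filling time = 1 ÷ (9/350) = 350/9 hours.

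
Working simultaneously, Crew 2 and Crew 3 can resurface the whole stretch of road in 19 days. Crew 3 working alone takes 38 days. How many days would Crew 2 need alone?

38 days

Combined rate is 1/19 per day.
Known contribution: 1/38 per day.
So Crew 2's rate is 1/19 − 1/38 = 1/38, meaning 38 days alone.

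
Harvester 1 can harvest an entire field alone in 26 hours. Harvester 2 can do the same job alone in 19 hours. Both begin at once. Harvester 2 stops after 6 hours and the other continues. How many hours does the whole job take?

338/19 hours

In the first 6 hours the combined rate is 45/494, so 135/247 of the job is done, leaving 112/247.
After harvester 2 leaves the rate is 1/26 per hour; the remaining 112/247 takes 224/19 hours.
Total = 6 + 224/19 = 338/19 hours.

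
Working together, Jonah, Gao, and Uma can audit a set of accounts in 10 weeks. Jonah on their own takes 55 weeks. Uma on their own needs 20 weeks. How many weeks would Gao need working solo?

Combined rate is 1/10 per week.
Known contribution: 1/55 + 1/20 = (4 + 11)/220 = 15/220 = 3/44 per week.
So Gao's rate is 1/10 − 3/44 = 7/220, meaning 220/7 weeks alone.

220/7 weeks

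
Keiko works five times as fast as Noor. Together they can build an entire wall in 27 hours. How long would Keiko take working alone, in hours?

Let Noor's rate be r; then Keiko's rate is 5r, so together (5 + 1)r = 6r = 1/27.
Thus r = 1/162 per hour.
Noor alone: 162 hours; Keiko alone: 162/5 hours.

162/5 hours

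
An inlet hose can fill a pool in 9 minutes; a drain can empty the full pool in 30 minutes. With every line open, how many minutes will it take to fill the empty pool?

Net rate = 1/9 − 1/30 = (10 − 3)/90 = 7/90 per minute.
Filling time = 1 ÷ (7/90) = 90/7 minutes.

90/7 minutes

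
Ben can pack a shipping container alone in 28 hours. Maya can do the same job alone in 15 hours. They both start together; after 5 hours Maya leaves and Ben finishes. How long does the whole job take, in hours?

56/3 hours

In the first 5 hours the combined rate is 43/420, so 43/84 of the job is done, leaving 41/84.
After Maya leaves the rate is 1/28 per hour; the remaining 41/84 takes 41/3 hours.
Total = 5 + 41/3 = 56/3 hours.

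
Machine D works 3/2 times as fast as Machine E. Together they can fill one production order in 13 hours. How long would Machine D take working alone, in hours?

65/3 hours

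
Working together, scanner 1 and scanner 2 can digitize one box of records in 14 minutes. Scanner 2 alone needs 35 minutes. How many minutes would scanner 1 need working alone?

70/3 minutes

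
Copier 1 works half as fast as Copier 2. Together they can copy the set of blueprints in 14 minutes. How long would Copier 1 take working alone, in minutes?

Let Copier 2's rate be r; then Copier 1's rate is (1/2)r, so together (1/2 + 1)r = (3/2)r = 1/14.
Thus r = 1/21 per minute.
Copier 2 alone: 21 minutes; Copier 1 alone: 42 minutes.

42 minutes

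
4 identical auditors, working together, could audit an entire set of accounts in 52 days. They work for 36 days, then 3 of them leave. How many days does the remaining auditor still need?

64 days

One auditor does 1/208 of the job per day.
After 36 days with 4 auditors, 9/13 is done (4/13 left).
With 1 auditor the rate is 1/208, so the rest takes 4/13 ÷ 1/208 = 64 days.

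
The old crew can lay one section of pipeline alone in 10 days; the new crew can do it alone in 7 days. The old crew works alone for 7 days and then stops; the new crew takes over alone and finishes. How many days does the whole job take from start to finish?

In 7 days the old crew does 7/10 of the job, leaving 3/10.
The new crew works at 1/7 per day, so finishing takes 3/10 ÷ 1/7 = 21/10 days.
Total time = 7 + 21/10 = 91/10 days.

91/10 days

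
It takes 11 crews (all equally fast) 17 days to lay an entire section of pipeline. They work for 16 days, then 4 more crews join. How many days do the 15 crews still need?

One crew does 1/187 of the job per day.
After 16 days with 11 crews, 16/17 is done (1/17 left).
With 15 crews the rate is 15/187, so the rest takes 1/17 ÷ 15/187 = 11/15 days.

11/15 days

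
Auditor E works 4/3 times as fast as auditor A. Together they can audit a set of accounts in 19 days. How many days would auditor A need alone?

133/3 days

Let auditor A's rate be r; then auditor E's rate is (4/3)r, so together (4/3 + 1)r = (7/3)r = 1/19.
Thus r = 3/133 per day.
Auditor A alone: 133/3 days; auditor E alone: 133/4 days.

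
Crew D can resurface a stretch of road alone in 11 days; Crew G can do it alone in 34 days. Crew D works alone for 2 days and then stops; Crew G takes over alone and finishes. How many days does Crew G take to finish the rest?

306/11 days

In 2 days Crew D does 2/11 of the job, leaving 9/11.
Crew G works at 1/34 per day, so finishing takes 9/11 ÷ 1/34 = 306/11 days.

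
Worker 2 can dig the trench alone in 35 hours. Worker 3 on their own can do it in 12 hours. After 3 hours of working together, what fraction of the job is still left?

Combined rate: 1/35 + 1/12 = (12 + 35)/420 = 47/420 per hour.
In 3 hours they complete 3·47/420 = 47/140 of the job.
So 93/140 remains.

93/140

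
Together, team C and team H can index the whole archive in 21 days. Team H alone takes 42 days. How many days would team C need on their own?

Combined rate is 1/21 per day.
Known contribution: 1/42 per day.
So team C's rate is 1/21 − 1/42 = 1/42, meaning 42 days alone.

42 days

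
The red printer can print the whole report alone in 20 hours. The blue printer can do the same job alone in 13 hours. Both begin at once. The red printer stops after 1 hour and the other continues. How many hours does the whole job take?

247/20 hours

In the first 1 hour the combined rate is 33/260, so 33/260 of the job is done, leaving 227/260.
After the red printer leaves the rate is 1/13 per hour; the remaining 227/260 takes 227/20 hours.
Total = 1 + 227/20 = 247/20 hours.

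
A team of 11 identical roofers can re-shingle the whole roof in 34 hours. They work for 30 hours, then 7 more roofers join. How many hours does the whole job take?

292/9 hours

One roofer does 1/374 of the job per hour.
After 30 hours with 11 roofers, 15/17 is done (2/17 left).
With 18 roofers the rate is 18/374 = 9/187, so the rest takes 2/17 ÷ 9/187 = 22/9 hours.
Total = 30 + 22/9 = 292/9 hours.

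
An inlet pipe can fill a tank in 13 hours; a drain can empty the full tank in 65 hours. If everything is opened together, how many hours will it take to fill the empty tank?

Net rate = 1/13 − 1/65 = (5 − 1)/65 = 4/65 per hour.
Filling time = 1 ÷ (4/65) = 65/4 hours.

65/4 hours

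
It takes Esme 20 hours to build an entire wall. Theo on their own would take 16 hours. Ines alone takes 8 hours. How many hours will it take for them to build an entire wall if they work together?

80/19 hours

Combined rate: 1/20 + 1/16 + 1/8 = (4 + 5 + 10)/80 = 19/80 per hour.
Time = 1 ÷ (19/80) = 80/19 hours.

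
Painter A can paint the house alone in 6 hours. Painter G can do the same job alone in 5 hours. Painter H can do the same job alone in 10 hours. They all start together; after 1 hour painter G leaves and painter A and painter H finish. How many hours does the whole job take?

In the first 1 hour the combined rate is 7/15, so 7/15 of the job is done, leaving 8/15.
After painter G leaves the rate is 4/15 per hour; the remaining 8/15 takes 2 hours.
Total = 1 + 2 = 3 hours.

3 hours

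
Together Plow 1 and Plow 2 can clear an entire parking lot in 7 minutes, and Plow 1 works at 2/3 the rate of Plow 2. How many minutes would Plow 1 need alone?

35/2 minutes

Let Plow 2's rate be r; then Plow 1's rate is (2/3)r, so together (2/3 + 1)r = (5/3)r = 1/7.
Thus r = 3/35 per minute.
Plow 2 alone: 35/3 minutes; Plow 1 alone: 35/2 minutes.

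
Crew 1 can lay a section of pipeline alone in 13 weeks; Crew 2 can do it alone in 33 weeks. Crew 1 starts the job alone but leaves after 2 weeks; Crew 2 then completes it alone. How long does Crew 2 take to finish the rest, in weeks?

In 2 weeks Crew 1 does 2/13 of the job, leaving 11/13.
Crew 2 works at 1/33 per week, so finishing takes 11/13 ÷ 1/33 = 363/13 weeks.

363/13 weeks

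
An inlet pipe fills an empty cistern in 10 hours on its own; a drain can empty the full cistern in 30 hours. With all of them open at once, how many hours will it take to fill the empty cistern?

15 hours

Net rate = 1/10 − 1/30 = (3 − 1)/30 = 2/30 = 1/15 per hour.
Filling time = 1 ÷ (1/15) = 15 hours.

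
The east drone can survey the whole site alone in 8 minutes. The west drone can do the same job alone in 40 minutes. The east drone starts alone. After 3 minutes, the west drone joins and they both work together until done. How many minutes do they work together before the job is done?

In the first 3 minutes the east drone alone does 3/8 of the job, leaving 5/8.
Once everyone is working, combined rate: 1/8 + 1/40 = (5 + 1)/40 = 6/40 = 3/20 per minute.
Remaining 5/8 at 3/20 per minute takes 25/6 minutes.

25/6 minutes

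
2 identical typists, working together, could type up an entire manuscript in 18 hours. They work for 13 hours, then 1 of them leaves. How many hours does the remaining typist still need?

10 hours

One typist does 1/36 of the job per hour.
After 13 hours with 2 typists, 13/18 is done (5/18 left).
With 1 typist the rate is 1/36, so the rest takes 5/18 ÷ 1/36 = 10 hours.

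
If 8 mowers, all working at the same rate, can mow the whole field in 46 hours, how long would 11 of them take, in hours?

Total work is 8·46 = 368 mower-hours.
With 11 mowers: 368/11 hours.

368/11 hours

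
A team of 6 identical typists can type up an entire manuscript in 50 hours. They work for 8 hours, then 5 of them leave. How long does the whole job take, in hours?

One typist does 1/300 of the job per hour.
After 8 hours with 6 typists, 4/25 is done (21/25 left).
With 1 typist the rate is 1/300, so the rest takes 21/25 ÷ 1/300 = 252 hours.
Total = 8 + 252 = 260 hours.

260 hours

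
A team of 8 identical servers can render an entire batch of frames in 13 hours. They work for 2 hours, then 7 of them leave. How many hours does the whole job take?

90 hours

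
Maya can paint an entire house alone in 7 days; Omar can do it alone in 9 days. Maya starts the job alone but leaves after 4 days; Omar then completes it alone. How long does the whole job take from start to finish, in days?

55/7 days

In 4 days Maya does 4/7 of the job, leaving 3/7.
Omar works at 1/9 per day, so finishing takes 3/7 ÷ 1/9 = 27/7 days.
Total time = 4 + 27/7 = 55/7 days.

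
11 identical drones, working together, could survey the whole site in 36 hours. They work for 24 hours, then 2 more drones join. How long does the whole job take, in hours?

One drone does 1/396 of the job per hour.
After 24 hours with 11 drones, 2/3 is done (1/3 left).
With 13 drones the rate is 13/396, so the rest takes 1/3 ÷ 13/396 = 132/13 hours.
Total = 24 + 132/13 = 444/13 hours.

444/13 hours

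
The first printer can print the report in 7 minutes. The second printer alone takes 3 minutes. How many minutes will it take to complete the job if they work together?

21/10 minutes

With two workers the combined time is the product over the sum: 7·3/(7+3) = 21/10 minutes.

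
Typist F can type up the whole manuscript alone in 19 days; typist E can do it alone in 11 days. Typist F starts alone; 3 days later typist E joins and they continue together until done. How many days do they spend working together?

In 3 days typist F does 3/19 of the job, leaving 16/19.
Typist F and typist E together work at 30/209 per day, so finishing takes 16/19 ÷ 30/209 = 88/15 days.

88/15 days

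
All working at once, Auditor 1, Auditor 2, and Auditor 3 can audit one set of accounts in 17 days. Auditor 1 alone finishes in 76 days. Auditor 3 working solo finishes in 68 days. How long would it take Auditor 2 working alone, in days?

Combined rate is 1/17 per day.
Known contribution: 1/76 + 1/68 = (17 + 19)/1292 = 36/1292 = 9/323 per day.
So Auditor 2's rate is 1/17 − 9/323 = 10/323, meaning 323/10 days alone.

323/10 days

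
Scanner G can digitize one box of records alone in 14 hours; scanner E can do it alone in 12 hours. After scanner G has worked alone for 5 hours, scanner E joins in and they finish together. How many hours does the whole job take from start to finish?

In 5 hours scanner G does 5/14 of the job, leaving 9/14.
Scanner G and scanner E together work at 13/84 per hour, so finishing takes 9/14 ÷ 13/84 = 54/13 hours.
Total time = 5 + 54/13 = 119/13 hours.

119/13 hours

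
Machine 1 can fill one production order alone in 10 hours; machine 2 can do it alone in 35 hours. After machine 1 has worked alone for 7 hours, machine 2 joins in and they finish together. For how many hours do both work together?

7/3 hours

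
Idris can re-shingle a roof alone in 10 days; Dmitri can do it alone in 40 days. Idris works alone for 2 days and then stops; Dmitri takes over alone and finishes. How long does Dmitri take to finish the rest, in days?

32 days

In 2 days Idris does 2/10 = 1/5 of the job, leaving 4/5.
Dmitri works at 1/40 per day, so finishing takes 4/5 ÷ 1/40 = 32 days.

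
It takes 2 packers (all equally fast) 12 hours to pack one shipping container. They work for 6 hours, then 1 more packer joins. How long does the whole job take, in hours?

One packer does 1/24 of the job per hour.
After 6 hours with 2 packers, 1/2 is done (1/2 left).
With 3 packers the rate is 3/24 = 1/8, so the rest takes 1/2 ÷ 1/8 = 4 hours.
Total = 6 + 4 = 10 hours.

10 hours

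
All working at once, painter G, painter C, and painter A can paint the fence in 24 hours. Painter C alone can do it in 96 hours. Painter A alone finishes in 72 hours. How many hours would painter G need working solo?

288/5 hours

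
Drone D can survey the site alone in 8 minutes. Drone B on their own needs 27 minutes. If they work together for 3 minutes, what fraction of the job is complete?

35/72

Combined rate: 1/8 + 1/27 = (27 + 8)/216 = 35/216 per minute.
In 3 minutes they complete 3·35/216 = 35/72 of the job.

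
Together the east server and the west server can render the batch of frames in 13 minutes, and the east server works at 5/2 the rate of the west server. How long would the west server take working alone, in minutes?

Let the west server's rate be r; then the east server's rate is (5/2)r, so together (5/2 + 1)r = (7/2)r = 1/13.
Thus r = 2/91 per minute.
The west server alone: 91/2 minutes; the east server alone: 91/5 minutes.

91/2 minutes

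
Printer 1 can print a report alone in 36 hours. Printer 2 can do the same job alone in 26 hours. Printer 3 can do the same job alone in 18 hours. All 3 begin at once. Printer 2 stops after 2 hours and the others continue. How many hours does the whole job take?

144/13 hours

In the first 2 hours the combined rate is 19/156, so 19/78 of the job is done, leaving 59/78.
After Printer 2 leaves the rate is 1/12 per hour; the remaining 59/78 takes 118/13 hours.
Total = 2 + 118/13 = 144/13 hours.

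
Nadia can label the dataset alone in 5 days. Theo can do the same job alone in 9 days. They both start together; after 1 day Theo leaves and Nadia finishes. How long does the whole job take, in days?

40/9 days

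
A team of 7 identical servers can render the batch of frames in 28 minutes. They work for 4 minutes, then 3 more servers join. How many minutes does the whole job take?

104/5 minutes

One server does 1/196 of the job per minute.
After 4 minutes with 7 servers, 1/7 is done (6/7 left).
With 10 servers the rate is 10/196 = 5/98, so the rest takes 6/7 ÷ 5/98 = 84/5 minutes.
Total = 4 + 84/5 = 104/5 minutes.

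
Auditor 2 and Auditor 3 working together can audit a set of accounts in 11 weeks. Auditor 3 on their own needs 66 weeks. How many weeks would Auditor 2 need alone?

66/5 weeks

Combined rate is 1/11 per week.
Known contribution: 1/66 per week.
So Auditor 2's rate is 1/11 − 1/66 = 5/66, meaning 66/5 weeks alone.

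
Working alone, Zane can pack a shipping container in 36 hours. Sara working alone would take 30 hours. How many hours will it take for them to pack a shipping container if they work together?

Combined rate: 1/36 + 1/30 = (5 + 6)/180 = 11/180 per hour.
Time = 1 ÷ (11/180) = 180/11 hours.

180/11 hours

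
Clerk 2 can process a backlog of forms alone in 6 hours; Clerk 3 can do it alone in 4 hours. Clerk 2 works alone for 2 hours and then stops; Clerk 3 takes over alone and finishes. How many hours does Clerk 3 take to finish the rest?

In 2 hours Clerk 2 does 2/6 = 1/3 of the job, leaving 2/3.
Clerk 3 works at 1/4 per hour, so finishing takes 2/3 ÷ 1/4 = 8/3 hours.

8/3 hours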